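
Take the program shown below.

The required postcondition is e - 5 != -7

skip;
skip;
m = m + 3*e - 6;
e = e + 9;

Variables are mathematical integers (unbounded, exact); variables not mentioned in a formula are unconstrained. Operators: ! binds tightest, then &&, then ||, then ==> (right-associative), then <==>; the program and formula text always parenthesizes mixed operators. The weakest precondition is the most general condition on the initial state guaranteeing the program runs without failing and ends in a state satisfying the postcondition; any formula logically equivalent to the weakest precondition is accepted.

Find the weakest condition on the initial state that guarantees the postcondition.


Working backward. After the program, the postcondition e - 5 != -7 must hold; in canonical form it is e != -2.
Before e := e + 9: e != -11
Before m := m + 3*e - 6: e != -11
Before skip: e != -11
Before skip: e != -11
Answer: WP = e != -11


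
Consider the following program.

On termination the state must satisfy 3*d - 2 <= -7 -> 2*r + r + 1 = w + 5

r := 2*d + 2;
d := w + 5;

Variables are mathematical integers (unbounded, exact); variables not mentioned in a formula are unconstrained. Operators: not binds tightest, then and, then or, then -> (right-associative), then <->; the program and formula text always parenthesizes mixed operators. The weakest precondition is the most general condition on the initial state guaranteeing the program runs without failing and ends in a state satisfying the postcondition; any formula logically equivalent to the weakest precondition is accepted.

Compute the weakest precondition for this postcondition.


Working backward. After the program, the postcondition 3*d - 2 <= -7 -> 2*r + r + 1 = w + 5 must hold; in canonical form it is 3*d <= -5 -> 3*r = w + 4.
Before d := w + 5: 3*w <= -20 -> 3*r = w + 4
Before r := 2*d + 2: 3*w <= -20 -> 6*d = w - 2
Answer: WP = 3*w <= -20 -> 6*d = w - 2


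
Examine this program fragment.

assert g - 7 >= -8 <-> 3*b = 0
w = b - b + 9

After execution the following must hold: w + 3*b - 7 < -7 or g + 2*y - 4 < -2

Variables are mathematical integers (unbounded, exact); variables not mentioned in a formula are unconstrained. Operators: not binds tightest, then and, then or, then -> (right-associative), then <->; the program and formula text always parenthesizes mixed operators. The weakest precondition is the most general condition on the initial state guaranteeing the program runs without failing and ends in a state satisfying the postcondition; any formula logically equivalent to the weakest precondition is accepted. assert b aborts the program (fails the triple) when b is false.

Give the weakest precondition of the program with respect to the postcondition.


Working backward. After the program, the postcondition w + 3*b - 7 < -7 or g + 2*y - 4 < -2 must hold; in canonical form it is 3*b + w < 0 or g + 2*y < 2.
Before w := b - b + 9: 3*b < -9 or g + 2*y < 2
Before assert g - 7 >= -8 <-> 3*b = 0: (g >= -1 <-> 3*b = 0) and (3*b < -9 or g + 2*y < 2)
Answer: WP = (g >= -1 <-> 3*b = 0) and (3*b < -9 or g + 2*y < 2)


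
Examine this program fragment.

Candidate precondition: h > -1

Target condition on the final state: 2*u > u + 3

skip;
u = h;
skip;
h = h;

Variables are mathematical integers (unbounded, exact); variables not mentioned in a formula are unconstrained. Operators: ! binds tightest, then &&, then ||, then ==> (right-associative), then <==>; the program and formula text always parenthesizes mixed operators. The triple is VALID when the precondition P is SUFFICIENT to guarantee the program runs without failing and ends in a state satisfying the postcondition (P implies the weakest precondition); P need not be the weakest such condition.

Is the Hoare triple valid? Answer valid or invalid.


Working backward. After the program, the postcondition 2*u > u + 3 must hold; in canonical form it is u > 3.
Before h := h: u > 3
Before skip: u > 3
Before u := h: h > 3
Before skip: h > 3
The weakest precondition is h > 3.
Check whether h > -1 implies it.
Countermodel: at the initial state h = 0, the precondition holds but the weakest precondition fails.
Answer: invalid


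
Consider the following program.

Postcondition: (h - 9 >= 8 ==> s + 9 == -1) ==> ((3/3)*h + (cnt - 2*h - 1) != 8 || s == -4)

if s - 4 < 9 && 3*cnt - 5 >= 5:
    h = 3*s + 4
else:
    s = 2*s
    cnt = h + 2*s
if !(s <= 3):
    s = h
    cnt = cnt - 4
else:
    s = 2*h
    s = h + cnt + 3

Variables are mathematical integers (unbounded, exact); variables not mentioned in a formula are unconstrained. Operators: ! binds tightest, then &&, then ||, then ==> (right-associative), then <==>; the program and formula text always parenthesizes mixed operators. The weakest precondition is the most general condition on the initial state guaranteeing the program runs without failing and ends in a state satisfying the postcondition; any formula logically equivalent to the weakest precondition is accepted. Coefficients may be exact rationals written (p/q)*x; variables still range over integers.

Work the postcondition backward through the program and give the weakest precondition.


Working backward. After the program, the postcondition (h - 9 >= 8 ==> s + 9 == -1) ==> ((3/3)*h + (cnt - 2*h - 1) != 8 || s == -4) must hold; in canonical form it is (h >= 17 ==> s == -10) ==> (cnt != h + 9 || s == -4).
Then branch requires (h >= 17 ==> h == -10) ==> (cnt != h + 13 || h == -4); else branch requires (h >= 17 ==> cnt + h == -13) ==> (cnt != h + 9 || cnt + h == -7).
Before the if: ((!(s <= 3)) ==> ((h >= 17 ==> h == -10) ==> (cnt != h + 13 || h == -4))) && (s <= 3 ==> ((h >= 17 ==> cnt + h == -13) ==> (cnt != h + 9 || cnt + h == -7)))
Then branch requires ((!(s <= 3)) ==> ((3*s >= 13 ==> 3*s == -14) ==> (cnt != 3*s + 17 || 3*s == -8))) && (s <= 3 ==> ((3*s >= 13 ==> cnt + 3*s == -17) ==> (cnt != 3*s + 13 || cnt + 3*s == -11))); else branch requires ((!(2*s <= 3)) ==> ((h >= 17 ==> h == -10) ==> (4*s != 13 || h == -4))) && (2*s <= 3 ==> ((h >= 17 ==> 2*h + 4*s == -13) ==> (4*s != 9 || 2*h + 4*s == -7))).
Before the if: ((s < 13 && 3*cnt >= 10) ==> (((!(s <= 3)) ==> ((3*s >= 13 ==> 3*s == -14) ==> (cnt != 3*s + 17 || 3*s == -8))) && (s <= 3 ==> ((3*s >= 13 ==> cnt + 3*s == -17) ==> (cnt != 3*s + 13 || cnt + 3*s == -11))))) && ((!(s < 13 && 3*cnt >= 10)) ==> (((!(2*s <= 3)) ==> ((h >= 17 ==> h == -10) ==> (4*s != 13 || h == -4))) && (2*s <= 3 ==> ((h >= 17 ==> 2*h + 4*s == -13) ==> (4*s != 9 || 2*h + 4*s == -7)))))
Answer: WP = ((s < 13 && 3*cnt >= 10) ==> (((!(s <= 3)) ==> ((3*s >= 13 ==> 3*s == -14) ==> (cnt != 3*s + 17 || 3*s == -8))) && (s <= 3 ==> ((3*s >= 13 ==> cnt + 3*s == -17) ==> (cnt != 3*s + 13 || cnt + 3*s == -11))))) && ((!(s < 13 && 3*cnt >= 10)) ==> (((!(2*s <= 3)) ==> ((h >= 17 ==> h == -10) ==> (4*s != 13 || h == -4))) && (2*s <= 3 ==> ((h >= 17 ==> 2*h + 4*s == -13) ==> (4*s != 9 || 2*h + 4*s == -7)))))


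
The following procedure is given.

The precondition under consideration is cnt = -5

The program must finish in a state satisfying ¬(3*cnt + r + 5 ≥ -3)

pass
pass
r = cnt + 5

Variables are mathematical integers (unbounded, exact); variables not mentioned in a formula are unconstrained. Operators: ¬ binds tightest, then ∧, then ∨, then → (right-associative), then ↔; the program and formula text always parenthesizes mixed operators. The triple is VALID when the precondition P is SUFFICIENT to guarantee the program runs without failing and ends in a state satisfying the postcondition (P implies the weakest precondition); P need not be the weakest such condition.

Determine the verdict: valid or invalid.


Working backward. After the program, the postcondition ¬(3*cnt + r + 5 ≥ -3) must hold; in canonical form it is ¬(3*cnt + r ≥ -8).
Before r := cnt + 5: ¬(4*cnt ≥ -13)
Before skip: ¬(4*cnt ≥ -13)
Before skip: ¬(4*cnt ≥ -13)
The weakest precondition is ¬(4*cnt ≥ -13).
Check whether cnt = -5 implies it.
Every state satisfying the precondition satisfies the weakest precondition: the implication holds.
Answer: valid


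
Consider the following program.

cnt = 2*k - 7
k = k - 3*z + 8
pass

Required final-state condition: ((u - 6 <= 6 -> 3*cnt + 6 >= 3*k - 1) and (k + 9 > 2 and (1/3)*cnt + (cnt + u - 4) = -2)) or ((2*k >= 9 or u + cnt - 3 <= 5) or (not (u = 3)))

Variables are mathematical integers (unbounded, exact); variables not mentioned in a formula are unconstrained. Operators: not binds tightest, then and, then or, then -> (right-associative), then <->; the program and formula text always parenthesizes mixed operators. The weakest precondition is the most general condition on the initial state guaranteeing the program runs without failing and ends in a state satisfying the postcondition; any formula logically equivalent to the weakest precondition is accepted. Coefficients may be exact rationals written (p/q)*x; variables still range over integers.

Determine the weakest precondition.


Working backward. After the program, the postcondition ((u - 6 <= 6 -> 3*cnt + 6 >= 3*k - 1) and (k + 9 > 2 and (1/3)*cnt + (cnt + u - 4) = -2)) or ((2*k >= 9 or u + cnt - 3 <= 5) or (not (u = 3))) must hold; in canonical form it is ((u <= 12 -> 3*cnt >= 3*k - 7) and k > -7 and (4/3)*cnt + u = 2) or 2*k >= 9 or cnt + u <= 8 or (not (u = 3)).
Before skip: ((u <= 12 -> 3*cnt >= 3*k - 7) and k > -7 and (4/3)*cnt + u = 2) or 2*k >= 9 or cnt + u <= 8 or (not (u = 3))
Before k := k - 3*z + 8: ((u <= 12 -> 3*cnt + 9*z >= 3*k + 17) and k > 3*z - 15 and (4/3)*cnt + u = 2) or 2*k >= 6*z - 7 or cnt + u <= 8 or (not (u = 3))
Before cnt := 2*k - 7: ((u <= 12 -> 3*k + 9*z >= 38) and k > 3*z - 15 and (8/3)*k + u = 34/3) or 2*k >= 6*z - 7 or 2*k + u <= 15 or (not (u = 3))
Answer: WP = ((u <= 12 -> 3*k + 9*z >= 38) and k > 3*z - 15 and (8/3)*k + u = 34/3) or 2*k >= 6*z - 7 or 2*k + u <= 15 or (not (u = 3))


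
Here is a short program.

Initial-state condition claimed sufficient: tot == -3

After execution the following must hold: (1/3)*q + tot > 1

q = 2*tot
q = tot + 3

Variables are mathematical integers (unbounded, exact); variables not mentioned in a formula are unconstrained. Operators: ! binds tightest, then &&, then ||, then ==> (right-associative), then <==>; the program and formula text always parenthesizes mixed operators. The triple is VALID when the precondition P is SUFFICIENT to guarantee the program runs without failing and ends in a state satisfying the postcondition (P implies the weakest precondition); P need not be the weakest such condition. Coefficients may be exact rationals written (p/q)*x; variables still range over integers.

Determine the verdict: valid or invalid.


Working backward. After the program, (1/3)*q + tot > 1 must hold.
Before q := tot + 3: (4/3)*tot > 0
Before q := 2*tot: (4/3)*tot > 0
The weakest precondition is (4/3)*tot > 0.
Check whether tot == -3 implies it.
Countermodel: at the initial state tot = -3, the precondition holds but the weakest precondition fails.
Answer: invalid


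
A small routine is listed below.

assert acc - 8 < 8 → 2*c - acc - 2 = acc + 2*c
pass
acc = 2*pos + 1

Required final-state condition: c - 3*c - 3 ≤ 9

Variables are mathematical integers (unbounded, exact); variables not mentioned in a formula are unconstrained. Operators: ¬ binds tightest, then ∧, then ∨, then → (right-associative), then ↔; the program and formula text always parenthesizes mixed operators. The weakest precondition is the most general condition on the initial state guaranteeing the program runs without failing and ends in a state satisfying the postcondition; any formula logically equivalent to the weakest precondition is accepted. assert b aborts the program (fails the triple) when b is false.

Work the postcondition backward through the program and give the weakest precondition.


Working backward. After the program, the postcondition c - 3*c - 3 ≤ 9 must hold; in canonical form it is 2*c ≥ -12.
Before acc := 2*pos + 1: 2*c ≥ -12
Before skip: 2*c ≥ -12
Before assert acc - 8 < 8 → 2*c - acc - 2 = acc + 2*c: (acc < 16 → 2*acc = -2) ∧ 2*c ≥ -12
Answer: WP = (acc < 16 → 2*acc = -2) ∧ 2*c ≥ -12


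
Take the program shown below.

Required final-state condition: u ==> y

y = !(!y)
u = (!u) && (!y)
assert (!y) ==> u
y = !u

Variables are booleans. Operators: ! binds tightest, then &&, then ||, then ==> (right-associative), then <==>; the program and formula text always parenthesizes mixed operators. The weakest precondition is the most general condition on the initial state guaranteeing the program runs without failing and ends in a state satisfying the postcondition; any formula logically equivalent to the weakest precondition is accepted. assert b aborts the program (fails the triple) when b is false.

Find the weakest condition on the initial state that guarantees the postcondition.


Working backward. After the program, u ==> y must hold.
Before y := !u: u ==> (!u)
Before assert (!y) ==> u: ((!y) ==> u) && (u ==> (!u))
Before u := (!u) && (!y): ((!y) ==> ((!u) && (!y))) && (((!u) && (!y)) ==> (!((!u) && (!y))))
Before y := !(!y): ((!y) ==> ((!u) && (!y))) && (((!u) && (!y)) ==> (!((!u) && (!y))))
Answer: WP = ((!y) ==> ((!u) && (!y))) && (((!u) && (!y)) ==> (!((!u) && (!y))))


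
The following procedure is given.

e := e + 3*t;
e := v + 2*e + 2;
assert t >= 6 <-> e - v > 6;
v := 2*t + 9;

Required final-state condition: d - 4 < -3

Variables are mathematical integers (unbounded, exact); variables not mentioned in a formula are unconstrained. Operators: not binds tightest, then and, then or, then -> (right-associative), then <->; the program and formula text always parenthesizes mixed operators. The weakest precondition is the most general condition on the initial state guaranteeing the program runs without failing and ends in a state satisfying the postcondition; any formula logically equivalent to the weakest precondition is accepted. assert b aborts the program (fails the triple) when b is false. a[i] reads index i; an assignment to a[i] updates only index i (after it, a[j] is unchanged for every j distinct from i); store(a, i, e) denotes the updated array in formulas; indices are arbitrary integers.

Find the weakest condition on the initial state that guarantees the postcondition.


Working backward. After the program, the postcondition d - 4 < -3 must hold; in canonical form it is d < 1.
Before v := 2*t + 9: d < 1
Before assert t >= 6 <-> e - v > 6: (t >= 6 <-> e > v + 6) and d < 1
Before e := v + 2*e + 2: (t >= 6 <-> 2*e > 4) and d < 1
Before e := e + 3*t: (t >= 6 <-> 2*e + 6*t > 4) and d < 1
Answer: WP = (t >= 6 <-> 2*e + 6*t > 4) and d < 1


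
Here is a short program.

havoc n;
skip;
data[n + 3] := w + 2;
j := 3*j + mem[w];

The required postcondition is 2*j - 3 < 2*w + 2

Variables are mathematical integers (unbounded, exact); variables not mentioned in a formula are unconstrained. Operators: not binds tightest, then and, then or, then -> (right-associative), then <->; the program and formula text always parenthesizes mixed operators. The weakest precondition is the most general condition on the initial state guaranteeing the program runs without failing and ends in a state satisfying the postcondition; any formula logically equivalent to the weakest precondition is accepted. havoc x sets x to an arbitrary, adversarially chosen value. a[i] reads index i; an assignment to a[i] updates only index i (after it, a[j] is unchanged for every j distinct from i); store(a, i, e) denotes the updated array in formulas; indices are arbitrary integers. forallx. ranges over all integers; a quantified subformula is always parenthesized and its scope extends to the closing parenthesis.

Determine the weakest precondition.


Working backward. After the program, the postcondition 2*j - 3 < 2*w + 2 must hold; in canonical form it is 2*j < 2*w + 5.
Before j := 3*j + mem[w]: 2*mem[w] + 6*j < 2*w + 5
Before data[n + 3] := w + 2: 2*mem[w] + 6*j < 2*w + 5
Before skip: 2*mem[w] + 6*j < 2*w + 5
Before havoc n: 2*mem[w] + 6*j < 2*w + 5
Answer: WP = 2*mem[w] + 6*j < 2*w + 5


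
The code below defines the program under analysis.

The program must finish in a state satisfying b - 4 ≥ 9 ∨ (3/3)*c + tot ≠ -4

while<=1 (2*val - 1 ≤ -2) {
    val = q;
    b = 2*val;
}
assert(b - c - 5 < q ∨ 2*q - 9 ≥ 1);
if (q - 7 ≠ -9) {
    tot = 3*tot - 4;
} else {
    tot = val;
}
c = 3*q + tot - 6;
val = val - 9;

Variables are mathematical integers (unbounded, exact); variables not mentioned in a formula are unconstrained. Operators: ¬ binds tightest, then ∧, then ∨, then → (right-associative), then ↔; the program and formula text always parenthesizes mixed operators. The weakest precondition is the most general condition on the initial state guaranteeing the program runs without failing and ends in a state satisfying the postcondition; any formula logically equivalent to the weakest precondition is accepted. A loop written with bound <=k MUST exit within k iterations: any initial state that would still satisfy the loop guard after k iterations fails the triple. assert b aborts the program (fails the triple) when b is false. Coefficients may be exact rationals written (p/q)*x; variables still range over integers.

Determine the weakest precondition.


Working backward. After the program, the postcondition b - 4 ≥ 9 ∨ (3/3)*c + tot ≠ -4 must hold; in canonical form it is b ≥ 13 ∨ c + tot ≠ -4.
Before val := val - 9: b ≥ 13 ∨ c + tot ≠ -4
Before c := 3*q + tot - 6: b ≥ 13 ∨ 3*q + 2*tot ≠ 2
Then branch requires b ≥ 13 ∨ 3*q + 6*tot ≠ 10; else branch requires b ≥ 13 ∨ 3*q + 2*val ≠ 2.
Before the if: (q ≠ -2 → (b ≥ 13 ∨ 3*q + 6*tot ≠ 10)) ∧ ((¬(q ≠ -2)) → (b ≥ 13 ∨ 3*q + 2*val ≠ 2))
Before assert b - c - 5 < q ∨ 2*q - 9 ≥ 1: (b < c + q + 5 ∨ 2*q ≥ 10) ∧ (q ≠ -2 → (b ≥ 13 ∨ 3*q + 6*tot ≠ 10)) ∧ ((¬(q ≠ -2)) → (b ≥ 13 ∨ 3*q + 2*val ≠ 2))
Before the loop (bound <=1), unroll the exhaustion recursion (WP_0 = exit-now case; WP_j = one more guarded iteration, up to j = 1):
  WP_0: (¬(2*val ≤ -1)) ∧ (b < c + q + 5 ∨ 2*q ≥ 10) ∧ (q ≠ -2 → (b ≥ 13 ∨ 3*q + 6*tot ≠ 10)) ∧ ((¬(q ≠ -2)) → (b ≥ 13 ∨ 3*q + 2*val ≠ 2))
  WP_1: (2*val ≤ -1 → ((¬(2*q ≤ -1)) ∧ (q < c + 5 ∨ 2*q ≥ 10) ∧ (q ≠ -2 → (2*q ≥ 13 ∨ 3*q + 6*tot ≠ 10)) ∧ ((¬(q ≠ -2)) → (2*q ≥ 13 ∨ 5*q ≠ 2)))) ∧ ((¬(2*val ≤ -1)) → ((b < c + q + 5 ∨ 2*q ≥ 10) ∧ (q ≠ -2 → (b ≥ 13 ∨ 3*q + 6*tot ≠ 10)) ∧ ((¬(q ≠ -2)) → (b ≥ 13 ∨ 3*q + 2*val ≠ 2))))
So before the loop: (2*val ≤ -1 → ((¬(2*q ≤ -1)) ∧ (q < c + 5 ∨ 2*q ≥ 10) ∧ (q ≠ -2 → (2*q ≥ 13 ∨ 3*q + 6*tot ≠ 10)) ∧ ((¬(q ≠ -2)) → (2*q ≥ 13 ∨ 5*q ≠ 2)))) ∧ ((¬(2*val ≤ -1)) → ((b < c + q + 5 ∨ 2*q ≥ 10) ∧ (q ≠ -2 → (b ≥ 13 ∨ 3*q + 6*tot ≠ 10)) ∧ ((¬(q ≠ -2)) → (b ≥ 13 ∨ 3*q + 2*val ≠ 2))))
Answer: WP = (2*val ≤ -1 → ((¬(2*q ≤ -1)) ∧ (q < c + 5 ∨ 2*q ≥ 10) ∧ (q ≠ -2 → (2*q ≥ 13 ∨ 3*q + 6*tot ≠ 10)) ∧ ((¬(q ≠ -2)) → (2*q ≥ 13 ∨ 5*q ≠ 2)))) ∧ ((¬(2*val ≤ -1)) → ((b < c + q + 5 ∨ 2*q ≥ 10) ∧ (q ≠ -2 → (b ≥ 13 ∨ 3*q + 6*tot ≠ 10)) ∧ ((¬(q ≠ -2)) → (b ≥ 13 ∨ 3*q + 2*val ≠ 2))))


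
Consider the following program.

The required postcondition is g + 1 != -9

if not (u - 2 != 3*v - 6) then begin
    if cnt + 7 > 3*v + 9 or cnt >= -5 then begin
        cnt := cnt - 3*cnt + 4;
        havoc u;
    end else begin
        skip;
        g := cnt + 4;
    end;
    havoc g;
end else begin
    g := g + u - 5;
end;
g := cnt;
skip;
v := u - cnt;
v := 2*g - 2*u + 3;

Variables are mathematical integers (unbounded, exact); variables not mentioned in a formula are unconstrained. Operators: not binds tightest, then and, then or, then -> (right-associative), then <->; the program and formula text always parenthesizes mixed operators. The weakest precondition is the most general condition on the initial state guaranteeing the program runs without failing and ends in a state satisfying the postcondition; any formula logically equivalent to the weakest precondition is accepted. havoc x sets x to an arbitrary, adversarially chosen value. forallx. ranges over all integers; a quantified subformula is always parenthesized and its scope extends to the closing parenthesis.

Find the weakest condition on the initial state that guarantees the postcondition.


Working backward. After the program, the postcondition g + 1 != -9 must hold; in canonical form it is g != -10.
Before v := 2*g - 2*u + 3: g != -10
Before v := u - cnt: g != -10
Before skip: g != -10
Before g := cnt: cnt != -10
Then branch requires ((cnt > 3*v + 2 or cnt >= -5) -> 2*cnt != 14) and ((not (cnt > 3*v + 2 or cnt >= -5)) -> cnt != -10); else branch requires cnt != -10.
Before the if: ((not (u != 3*v - 4)) -> (((cnt > 3*v + 2 or cnt >= -5) -> 2*cnt != 14) and ((not (cnt > 3*v + 2 or cnt >= -5)) -> cnt != -10))) and (u != 3*v - 4 -> cnt != -10)
Answer: WP = ((not (u != 3*v - 4)) -> (((cnt > 3*v + 2 or cnt >= -5) -> 2*cnt != 14) and ((not (cnt > 3*v + 2 or cnt >= -5)) -> cnt != -10))) and (u != 3*v - 4 -> cnt != -10)


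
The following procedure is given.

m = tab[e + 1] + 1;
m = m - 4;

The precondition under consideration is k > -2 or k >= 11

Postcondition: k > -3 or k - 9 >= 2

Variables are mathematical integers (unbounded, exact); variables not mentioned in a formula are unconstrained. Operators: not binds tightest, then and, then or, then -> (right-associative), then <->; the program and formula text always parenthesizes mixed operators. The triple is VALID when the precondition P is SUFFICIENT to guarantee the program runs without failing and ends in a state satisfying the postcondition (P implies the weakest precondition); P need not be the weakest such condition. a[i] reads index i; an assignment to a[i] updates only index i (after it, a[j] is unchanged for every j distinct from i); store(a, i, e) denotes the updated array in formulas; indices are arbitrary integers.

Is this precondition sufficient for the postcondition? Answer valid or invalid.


Working backward. After the program, the postcondition k > -3 or k - 9 >= 2 must hold; in canonical form it is k > -3 or k >= 11.
Before m := m - 4: k > -3 or k >= 11
Before m := tab[e + 1] + 1: k > -3 or k >= 11
The weakest precondition is k > -3 or k >= 11.
Check whether k > -2 or k >= 11 implies it.
Every state satisfying the precondition satisfies the weakest precondition: the implication holds.
Answer: valid


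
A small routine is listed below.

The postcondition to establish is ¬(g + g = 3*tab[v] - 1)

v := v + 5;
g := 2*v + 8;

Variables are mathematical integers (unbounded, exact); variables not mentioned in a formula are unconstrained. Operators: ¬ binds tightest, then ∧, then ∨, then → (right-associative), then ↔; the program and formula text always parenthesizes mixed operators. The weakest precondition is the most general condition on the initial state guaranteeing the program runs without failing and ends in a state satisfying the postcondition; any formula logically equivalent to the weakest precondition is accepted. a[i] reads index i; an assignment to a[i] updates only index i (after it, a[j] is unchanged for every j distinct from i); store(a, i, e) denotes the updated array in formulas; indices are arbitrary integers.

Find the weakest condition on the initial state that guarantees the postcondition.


Working backward. After the program, the postcondition ¬(g + g = 3*tab[v] - 1) must hold; in canonical form it is ¬(2*g = 3*tab[v] - 1).
Before g := 2*v + 8: ¬(4*v = 3*tab[v] - 17)
Before v := v + 5: ¬(4*v = 3*tab[v + 5] - 37)
Answer: WP = ¬(4*v = 3*tab[v + 5] - 37)


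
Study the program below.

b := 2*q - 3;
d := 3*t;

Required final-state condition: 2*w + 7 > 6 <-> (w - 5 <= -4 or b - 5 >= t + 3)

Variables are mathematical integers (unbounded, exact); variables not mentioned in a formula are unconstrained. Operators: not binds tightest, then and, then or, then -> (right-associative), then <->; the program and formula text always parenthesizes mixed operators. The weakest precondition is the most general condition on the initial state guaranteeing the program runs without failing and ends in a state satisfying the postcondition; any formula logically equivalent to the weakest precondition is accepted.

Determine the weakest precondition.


Working backward. After the program, the postcondition 2*w + 7 > 6 <-> (w - 5 <= -4 or b - 5 >= t + 3) must hold; in canonical form it is 2*w > -1 <-> (w <= 1 or b >= t + 8).
Before d := 3*t: 2*w > -1 <-> (w <= 1 or b >= t + 8)
Before b := 2*q - 3: 2*w > -1 <-> (w <= 1 or 2*q >= t + 11)
Answer: WP = 2*w > -1 <-> (w <= 1 or 2*q >= t + 11)


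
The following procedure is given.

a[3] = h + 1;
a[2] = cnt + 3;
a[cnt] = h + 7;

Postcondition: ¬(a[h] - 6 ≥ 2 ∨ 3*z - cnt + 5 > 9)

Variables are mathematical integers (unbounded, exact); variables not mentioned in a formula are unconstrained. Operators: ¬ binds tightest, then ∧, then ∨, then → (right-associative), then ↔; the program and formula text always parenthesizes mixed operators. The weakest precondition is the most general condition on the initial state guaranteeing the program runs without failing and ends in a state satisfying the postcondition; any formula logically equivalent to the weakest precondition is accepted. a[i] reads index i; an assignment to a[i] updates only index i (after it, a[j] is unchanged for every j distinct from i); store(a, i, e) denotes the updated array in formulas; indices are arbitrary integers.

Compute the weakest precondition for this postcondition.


Working backward. After the program, the postcondition ¬(a[h] - 6 ≥ 2 ∨ 3*z - cnt + 5 > 9) must hold; in canonical form it is ¬(a[h] ≥ 8 ∨ 3*z > cnt + 4).
Before a[cnt] := h + 7: ¬(store(a, cnt, h + 7)[h] ≥ 8 ∨ 3*z > cnt + 4)
Before a[2] := cnt + 3: ¬(store(store(a, 2, cnt + 3), cnt, h + 7)[h] ≥ 8 ∨ 3*z > cnt + 4)
Before a[3] := h + 1: ¬(store(store(store(a, 3, h + 1), 2, cnt + 3), cnt, h + 7)[h] ≥ 8 ∨ 3*z > cnt + 4)
Answer: WP = ¬(store(store(store(a, 3, h + 1), 2, cnt + 3), cnt, h + 7)[h] ≥ 8 ∨ 3*z > cnt + 4)


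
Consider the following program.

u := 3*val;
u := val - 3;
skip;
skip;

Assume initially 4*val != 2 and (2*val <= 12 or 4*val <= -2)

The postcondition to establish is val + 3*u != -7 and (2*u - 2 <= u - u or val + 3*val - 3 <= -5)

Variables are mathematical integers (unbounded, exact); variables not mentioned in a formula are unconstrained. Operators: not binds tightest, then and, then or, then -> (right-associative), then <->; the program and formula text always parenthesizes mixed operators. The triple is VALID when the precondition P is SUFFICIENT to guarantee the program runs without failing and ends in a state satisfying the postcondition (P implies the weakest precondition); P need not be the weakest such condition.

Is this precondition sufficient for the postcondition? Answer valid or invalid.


Working backward. After the program, the postcondition val + 3*u != -7 and (2*u - 2 <= u - u or val + 3*val - 3 <= -5) must hold; in canonical form it is 3*u + val != -7 and (2*u <= 2 or 4*val <= -2).
Before skip: 3*u + val != -7 and (2*u <= 2 or 4*val <= -2)
Before skip: 3*u + val != -7 and (2*u <= 2 or 4*val <= -2)
Before u := val - 3: 4*val != 2 and (2*val <= 8 or 4*val <= -2)
Before u := 3*val: 4*val != 2 and (2*val <= 8 or 4*val <= -2)
The weakest precondition is 4*val != 2 and (2*val <= 8 or 4*val <= -2).
Check whether 4*val != 2 and (2*val <= 12 or 4*val <= -2) implies it.
Countermodel: at the initial state val = 5, the precondition holds but the weakest precondition fails.
Answer: invalid


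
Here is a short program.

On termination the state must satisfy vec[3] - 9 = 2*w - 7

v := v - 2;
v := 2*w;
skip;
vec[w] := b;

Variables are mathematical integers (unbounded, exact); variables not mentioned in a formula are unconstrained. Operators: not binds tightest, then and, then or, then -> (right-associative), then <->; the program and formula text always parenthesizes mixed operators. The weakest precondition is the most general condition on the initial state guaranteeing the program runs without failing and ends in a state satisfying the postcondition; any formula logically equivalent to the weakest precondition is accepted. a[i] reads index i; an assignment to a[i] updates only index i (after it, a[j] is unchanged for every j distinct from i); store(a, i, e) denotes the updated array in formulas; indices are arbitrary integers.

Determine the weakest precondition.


Working backward. After the program, the postcondition vec[3] - 9 = 2*w - 7 must hold; in canonical form it is vec[3] = 2*w + 2.
Before vec[w] := b: store(vec, w, b)[3] = 2*w + 2
Before skip: store(vec, w, b)[3] = 2*w + 2
Before v := 2*w: store(vec, w, b)[3] = 2*w + 2
Before v := v - 2: store(vec, w, b)[3] = 2*w + 2
Answer: WP = store(vec, w, b)[3] = 2*w + 2


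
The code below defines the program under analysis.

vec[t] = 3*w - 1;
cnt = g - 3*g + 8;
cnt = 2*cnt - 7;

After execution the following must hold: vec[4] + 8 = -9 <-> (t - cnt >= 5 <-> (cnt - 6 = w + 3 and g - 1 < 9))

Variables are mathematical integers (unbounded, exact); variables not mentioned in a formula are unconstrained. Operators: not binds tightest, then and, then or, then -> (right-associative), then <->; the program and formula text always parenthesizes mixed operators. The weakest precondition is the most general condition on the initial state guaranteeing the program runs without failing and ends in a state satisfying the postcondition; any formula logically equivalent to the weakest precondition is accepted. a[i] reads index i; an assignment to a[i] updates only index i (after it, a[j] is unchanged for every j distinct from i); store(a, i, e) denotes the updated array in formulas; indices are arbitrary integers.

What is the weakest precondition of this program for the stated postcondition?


Working backward. After the program, the postcondition vec[4] + 8 = -9 <-> (t - cnt >= 5 <-> (cnt - 6 = w + 3 and g - 1 < 9)) must hold; in canonical form it is vec[4] = -17 <-> (t >= cnt + 5 <-> (cnt = w + 9 and g < 10)).
Before cnt := 2*cnt - 7: vec[4] = -17 <-> (t >= 2*cnt - 2 <-> (2*cnt = w + 16 and g < 10))
Before cnt := g - 3*g + 8: vec[4] = -17 <-> (4*g + t >= 14 <-> (4*g + w = 0 and g < 10))
Before vec[t] := 3*w - 1: store(vec, t, 3*w - 1)[4] = -17 <-> (4*g + t >= 14 <-> (4*g + w = 0 and g < 10))
Answer: WP = store(vec, t, 3*w - 1)[4] = -17 <-> (4*g + t >= 14 <-> (4*g + w = 0 and g < 10))


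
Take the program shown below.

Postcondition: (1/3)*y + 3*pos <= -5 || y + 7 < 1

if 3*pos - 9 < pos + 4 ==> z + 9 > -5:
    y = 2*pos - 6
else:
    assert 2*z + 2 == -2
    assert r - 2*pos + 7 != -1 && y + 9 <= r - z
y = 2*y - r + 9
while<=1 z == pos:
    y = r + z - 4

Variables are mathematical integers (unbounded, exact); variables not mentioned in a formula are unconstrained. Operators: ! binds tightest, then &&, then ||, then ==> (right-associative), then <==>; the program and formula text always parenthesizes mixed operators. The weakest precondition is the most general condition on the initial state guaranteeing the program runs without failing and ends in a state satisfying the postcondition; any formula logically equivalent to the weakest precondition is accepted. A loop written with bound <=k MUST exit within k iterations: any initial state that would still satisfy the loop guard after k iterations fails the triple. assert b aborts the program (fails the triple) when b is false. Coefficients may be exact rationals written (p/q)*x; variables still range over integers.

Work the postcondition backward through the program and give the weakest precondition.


Working backward. After the program, the postcondition (1/3)*y + 3*pos <= -5 || y + 7 < 1 must hold; in canonical form it is 3*pos + (1/3)*y <= -5 || y < -6.
Before the loop (bound <=1), unroll the exhaustion recursion (WP_0 = exit-now case; WP_j = one more guarded iteration, up to j = 1):
  WP_0: (!(z == pos)) && (3*pos + (1/3)*y <= -5 || y < -6)
  WP_1: (z == pos ==> ((!(z == pos)) && (3*pos + (1/3)*r + (1/3)*z <= -11/3 || r + z < -2))) && ((!(z == pos)) ==> (3*pos + (1/3)*y <= -5 || y < -6))
So before the loop: (z == pos ==> ((!(z == pos)) && (3*pos + (1/3)*r + (1/3)*z <= -11/3 || r + z < -2))) && ((!(z == pos)) ==> (3*pos + (1/3)*y <= -5 || y < -6))
Before y := 2*y - r + 9: (z == pos ==> ((!(z == pos)) && (3*pos + (1/3)*r + (1/3)*z <= -11/3 || r + z < -2))) && ((!(z == pos)) ==> (3*pos + (2/3)*y <= (1/3)*r - 8 || 2*y < r - 15))
Then branch requires (z == pos ==> ((!(z == pos)) && (3*pos + (1/3)*r + (1/3)*z <= -11/3 || r + z < -2))) && ((!(z == pos)) ==> ((13/3)*pos <= (1/3)*r - 4 || 4*pos < r - 3)); else branch requires 2*z == -4 && r != 2*pos - 8 && y + z <= r - 9 && (z == pos ==> ((!(z == pos)) && (3*pos + (1/3)*r + (1/3)*z <= -11/3 || r + z < -2))) && ((!(z == pos)) ==> (3*pos + (2/3)*y <= (1/3)*r - 8 || 2*y < r - 15)).
Before the if: ((2*pos < 13 ==> z > -14) ==> ((z == pos ==> ((!(z == pos)) && (3*pos + (1/3)*r + (1/3)*z <= -11/3 || r + z < -2))) && ((!(z == pos)) ==> ((13/3)*pos <= (1/3)*r - 4 || 4*pos < r - 3)))) && ((!(2*pos < 13 ==> z > -14)) ==> (2*z == -4 && r != 2*pos - 8 && y + z <= r - 9 && (z == pos ==> ((!(z == pos)) && (3*pos + (1/3)*r + (1/3)*z <= -11/3 || r + z < -2))) && ((!(z == pos)) ==> (3*pos + (2/3)*y <= (1/3)*r - 8 || 2*y < r - 15))))
Answer: WP = ((2*pos < 13 ==> z > -14) ==> ((z == pos ==> ((!(z == pos)) && (3*pos + (1/3)*r + (1/3)*z <= -11/3 || r + z < -2))) && ((!(z == pos)) ==> ((13/3)*pos <= (1/3)*r - 4 || 4*pos < r - 3)))) && ((!(2*pos < 13 ==> z > -14)) ==> (2*z == -4 && r != 2*pos - 8 && y + z <= r - 9 && (z == pos ==> ((!(z == pos)) && (3*pos + (1/3)*r + (1/3)*z <= -11/3 || r + z < -2))) && ((!(z == pos)) ==> (3*pos + (2/3)*y <= (1/3)*r - 8 || 2*y < r - 15))))


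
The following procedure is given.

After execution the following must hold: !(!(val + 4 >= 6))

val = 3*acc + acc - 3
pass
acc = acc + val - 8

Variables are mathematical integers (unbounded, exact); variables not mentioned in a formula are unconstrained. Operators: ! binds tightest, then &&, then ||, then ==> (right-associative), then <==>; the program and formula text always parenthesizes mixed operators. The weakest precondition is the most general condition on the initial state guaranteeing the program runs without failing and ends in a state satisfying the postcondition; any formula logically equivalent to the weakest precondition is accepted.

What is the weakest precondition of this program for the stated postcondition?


Working backward. After the program, the postcondition !(!(val + 4 >= 6)) must hold; in canonical form it is val >= 2.
Before acc := acc + val - 8: val >= 2
Before skip: val >= 2
Before val := 3*acc + acc - 3: 4*acc >= 5
Answer: WP = 4*acc >= 5


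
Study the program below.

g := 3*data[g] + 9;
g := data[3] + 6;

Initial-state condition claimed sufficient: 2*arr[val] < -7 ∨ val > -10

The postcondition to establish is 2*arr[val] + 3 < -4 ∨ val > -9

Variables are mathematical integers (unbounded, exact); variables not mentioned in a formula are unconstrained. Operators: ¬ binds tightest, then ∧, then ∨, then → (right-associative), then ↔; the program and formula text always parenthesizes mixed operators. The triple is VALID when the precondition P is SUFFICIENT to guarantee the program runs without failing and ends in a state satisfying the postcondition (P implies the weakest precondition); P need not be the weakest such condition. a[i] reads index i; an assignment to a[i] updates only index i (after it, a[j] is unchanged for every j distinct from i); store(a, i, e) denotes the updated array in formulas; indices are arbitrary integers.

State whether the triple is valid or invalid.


Working backward. After the program, the postcondition 2*arr[val] + 3 < -4 ∨ val > -9 must hold; in canonical form it is 2*arr[val] < -7 ∨ val > -9.
Before g := data[3] + 6: 2*arr[val] < -7 ∨ val > -9
Before g := 3*data[g] + 9: 2*arr[val] < -7 ∨ val > -9
The weakest precondition is 2*arr[val] < -7 ∨ val > -9.
Check whether 2*arr[val] < -7 ∨ val > -10 implies it.
Countermodel: at the initial state arr = {[-9] = -3, elsewhere -3}, val = -9, the precondition holds but the weakest precondition fails.
Answer: invalid


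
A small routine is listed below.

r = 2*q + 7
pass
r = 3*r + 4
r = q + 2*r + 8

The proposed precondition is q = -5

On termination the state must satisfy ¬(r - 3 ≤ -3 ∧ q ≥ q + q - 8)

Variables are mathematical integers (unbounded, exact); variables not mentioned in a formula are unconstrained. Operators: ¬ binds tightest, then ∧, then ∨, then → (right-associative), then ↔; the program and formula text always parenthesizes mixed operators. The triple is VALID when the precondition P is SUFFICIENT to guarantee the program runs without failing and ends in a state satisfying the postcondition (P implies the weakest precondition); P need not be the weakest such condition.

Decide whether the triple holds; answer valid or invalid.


Working backward. After the program, the postcondition ¬(r - 3 ≤ -3 ∧ q ≥ q + q - 8) must hold; in canonical form it is ¬(r ≤ 0 ∧ q ≤ 8).
Before r := q + 2*r + 8: ¬(q + 2*r ≤ -8 ∧ q ≤ 8)
Before r := 3*r + 4: ¬(q + 6*r ≤ -16 ∧ q ≤ 8)
Before skip: ¬(q + 6*r ≤ -16 ∧ q ≤ 8)
Before r := 2*q + 7: ¬(13*q ≤ -58 ∧ q ≤ 8)
The weakest precondition is ¬(13*q ≤ -58 ∧ q ≤ 8).
Check whether q = -5 implies it.
Countermodel: at the initial state q = -5, the precondition holds but the weakest precondition fails.
Answer: invalid


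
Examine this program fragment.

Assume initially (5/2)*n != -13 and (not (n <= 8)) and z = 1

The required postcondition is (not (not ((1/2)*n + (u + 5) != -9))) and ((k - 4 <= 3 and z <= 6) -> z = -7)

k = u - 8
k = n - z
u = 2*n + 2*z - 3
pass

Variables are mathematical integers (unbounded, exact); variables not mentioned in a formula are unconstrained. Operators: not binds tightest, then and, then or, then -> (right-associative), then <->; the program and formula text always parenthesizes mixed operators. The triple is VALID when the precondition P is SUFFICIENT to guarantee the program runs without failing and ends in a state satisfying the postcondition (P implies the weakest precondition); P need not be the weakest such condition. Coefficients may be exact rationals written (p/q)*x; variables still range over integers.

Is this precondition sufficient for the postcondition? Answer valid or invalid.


Working backward. After the program, the postcondition (not (not ((1/2)*n + (u + 5) != -9))) and ((k - 4 <= 3 and z <= 6) -> z = -7) must hold; in canonical form it is (1/2)*n + u != -14 and ((k <= 7 and z <= 6) -> z = -7).
Before skip: (1/2)*n + u != -14 and ((k <= 7 and z <= 6) -> z = -7)
Before u := 2*n + 2*z - 3: (5/2)*n + 2*z != -11 and ((k <= 7 and z <= 6) -> z = -7)
Before k := n - z: (5/2)*n + 2*z != -11 and ((n <= z + 7 and z <= 6) -> z = -7)
Before k := u - 8: (5/2)*n + 2*z != -11 and ((n <= z + 7 and z <= 6) -> z = -7)
The weakest precondition is (5/2)*n + 2*z != -11 and ((n <= z + 7 and z <= 6) -> z = -7).
Check whether (5/2)*n != -13 and (not (n <= 8)) and z = 1 implies it.
Every state satisfying the precondition satisfies the weakest precondition: the implication holds.
Answer: valid


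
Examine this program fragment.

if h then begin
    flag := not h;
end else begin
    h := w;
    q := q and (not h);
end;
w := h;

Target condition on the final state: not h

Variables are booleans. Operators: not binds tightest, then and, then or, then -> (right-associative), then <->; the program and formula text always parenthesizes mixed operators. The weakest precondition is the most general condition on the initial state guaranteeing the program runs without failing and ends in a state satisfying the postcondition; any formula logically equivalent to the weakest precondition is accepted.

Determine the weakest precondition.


Working backward. After the program, not h must hold.
Before w := h: not h
Then branch requires not h; else branch requires not w.
Before the if: (h -> (not h)) and ((not h) -> (not w))
Answer: WP = (h -> (not h)) and ((not h) -> (not w))
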